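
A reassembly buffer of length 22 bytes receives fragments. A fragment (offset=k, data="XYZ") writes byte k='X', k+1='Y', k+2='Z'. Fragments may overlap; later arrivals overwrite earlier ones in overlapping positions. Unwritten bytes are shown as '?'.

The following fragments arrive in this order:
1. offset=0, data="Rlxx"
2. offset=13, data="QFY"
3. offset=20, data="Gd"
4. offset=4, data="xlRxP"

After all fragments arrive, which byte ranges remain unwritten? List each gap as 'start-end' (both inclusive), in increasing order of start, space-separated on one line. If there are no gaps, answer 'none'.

Fragment 1: offset=0 len=4
Fragment 2: offset=13 len=3
Fragment 3: offset=20 len=2
Fragment 4: offset=4 len=5
Gaps: 9-12 16-19

Answer: 9-12 16-19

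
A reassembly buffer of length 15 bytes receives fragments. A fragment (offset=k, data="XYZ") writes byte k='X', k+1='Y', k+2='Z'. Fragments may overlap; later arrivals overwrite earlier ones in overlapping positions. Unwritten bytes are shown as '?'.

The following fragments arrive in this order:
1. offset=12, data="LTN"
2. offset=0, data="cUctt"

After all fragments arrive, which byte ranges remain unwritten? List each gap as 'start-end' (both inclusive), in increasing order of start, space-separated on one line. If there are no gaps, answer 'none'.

Answer: 5-11

Derivation:
Fragment 1: offset=12 len=3
Fragment 2: offset=0 len=5
Gaps: 5-11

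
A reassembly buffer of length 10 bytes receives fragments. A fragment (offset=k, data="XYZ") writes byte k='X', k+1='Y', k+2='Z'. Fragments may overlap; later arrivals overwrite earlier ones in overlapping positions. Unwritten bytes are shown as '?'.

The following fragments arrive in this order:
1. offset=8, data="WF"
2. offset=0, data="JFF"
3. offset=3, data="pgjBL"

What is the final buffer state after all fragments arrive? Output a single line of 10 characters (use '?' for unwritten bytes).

Answer: JFFpgjBLWF

Derivation:
Fragment 1: offset=8 data="WF" -> buffer=????????WF
Fragment 2: offset=0 data="JFF" -> buffer=JFF?????WF
Fragment 3: offset=3 data="pgjBL" -> buffer=JFFpgjBLWF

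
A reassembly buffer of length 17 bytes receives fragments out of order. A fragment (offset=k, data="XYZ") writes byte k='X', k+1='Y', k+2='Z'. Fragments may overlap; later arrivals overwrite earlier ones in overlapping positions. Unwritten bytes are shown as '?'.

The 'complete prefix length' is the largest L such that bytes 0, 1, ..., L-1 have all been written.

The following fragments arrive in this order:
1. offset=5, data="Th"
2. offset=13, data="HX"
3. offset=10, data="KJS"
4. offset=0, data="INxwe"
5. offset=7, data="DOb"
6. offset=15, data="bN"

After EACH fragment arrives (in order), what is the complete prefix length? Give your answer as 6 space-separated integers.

Answer: 0 0 0 7 15 17

Derivation:
Fragment 1: offset=5 data="Th" -> buffer=?????Th?????????? -> prefix_len=0
Fragment 2: offset=13 data="HX" -> buffer=?????Th??????HX?? -> prefix_len=0
Fragment 3: offset=10 data="KJS" -> buffer=?????Th???KJSHX?? -> prefix_len=0
Fragment 4: offset=0 data="INxwe" -> buffer=INxweTh???KJSHX?? -> prefix_len=7
Fragment 5: offset=7 data="DOb" -> buffer=INxweThDObKJSHX?? -> prefix_len=15
Fragment 6: offset=15 data="bN" -> buffer=INxweThDObKJSHXbN -> prefix_len=17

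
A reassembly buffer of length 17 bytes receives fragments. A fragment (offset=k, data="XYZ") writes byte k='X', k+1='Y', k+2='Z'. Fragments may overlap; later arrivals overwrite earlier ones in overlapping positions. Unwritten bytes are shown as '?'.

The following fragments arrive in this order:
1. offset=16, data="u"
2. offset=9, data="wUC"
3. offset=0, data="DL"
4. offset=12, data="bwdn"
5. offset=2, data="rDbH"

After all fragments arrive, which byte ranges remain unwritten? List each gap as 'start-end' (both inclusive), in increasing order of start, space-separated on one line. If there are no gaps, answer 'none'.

Answer: 6-8

Derivation:
Fragment 1: offset=16 len=1
Fragment 2: offset=9 len=3
Fragment 3: offset=0 len=2
Fragment 4: offset=12 len=4
Fragment 5: offset=2 len=4
Gaps: 6-8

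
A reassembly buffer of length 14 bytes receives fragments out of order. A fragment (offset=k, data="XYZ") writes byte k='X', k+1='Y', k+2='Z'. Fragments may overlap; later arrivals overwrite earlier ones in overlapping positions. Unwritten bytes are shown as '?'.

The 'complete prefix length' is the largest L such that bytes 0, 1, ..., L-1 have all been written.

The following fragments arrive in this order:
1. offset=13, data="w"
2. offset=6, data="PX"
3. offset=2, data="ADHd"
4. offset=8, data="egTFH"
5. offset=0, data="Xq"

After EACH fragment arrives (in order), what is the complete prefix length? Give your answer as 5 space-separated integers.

Answer: 0 0 0 0 14

Derivation:
Fragment 1: offset=13 data="w" -> buffer=?????????????w -> prefix_len=0
Fragment 2: offset=6 data="PX" -> buffer=??????PX?????w -> prefix_len=0
Fragment 3: offset=2 data="ADHd" -> buffer=??ADHdPX?????w -> prefix_len=0
Fragment 4: offset=8 data="egTFH" -> buffer=??ADHdPXegTFHw -> prefix_len=0
Fragment 5: offset=0 data="Xq" -> buffer=XqADHdPXegTFHw -> prefix_len=14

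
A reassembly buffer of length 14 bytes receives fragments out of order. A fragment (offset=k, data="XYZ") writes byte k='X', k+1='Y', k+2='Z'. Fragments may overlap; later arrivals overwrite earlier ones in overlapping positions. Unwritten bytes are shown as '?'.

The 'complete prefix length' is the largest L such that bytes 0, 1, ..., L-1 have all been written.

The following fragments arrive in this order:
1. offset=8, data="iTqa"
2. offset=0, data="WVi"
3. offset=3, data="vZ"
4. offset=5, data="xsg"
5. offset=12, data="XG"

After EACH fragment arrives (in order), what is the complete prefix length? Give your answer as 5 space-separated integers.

Fragment 1: offset=8 data="iTqa" -> buffer=????????iTqa?? -> prefix_len=0
Fragment 2: offset=0 data="WVi" -> buffer=WVi?????iTqa?? -> prefix_len=3
Fragment 3: offset=3 data="vZ" -> buffer=WVivZ???iTqa?? -> prefix_len=5
Fragment 4: offset=5 data="xsg" -> buffer=WVivZxsgiTqa?? -> prefix_len=12
Fragment 5: offset=12 data="XG" -> buffer=WVivZxsgiTqaXG -> prefix_len=14

Answer: 0 3 5 12 14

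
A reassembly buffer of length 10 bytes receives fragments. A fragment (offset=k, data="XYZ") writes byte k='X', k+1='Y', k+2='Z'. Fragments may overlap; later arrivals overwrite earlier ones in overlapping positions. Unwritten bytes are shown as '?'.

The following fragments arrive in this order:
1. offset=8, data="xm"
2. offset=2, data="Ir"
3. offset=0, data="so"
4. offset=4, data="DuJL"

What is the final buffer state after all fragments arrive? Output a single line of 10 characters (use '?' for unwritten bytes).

Fragment 1: offset=8 data="xm" -> buffer=????????xm
Fragment 2: offset=2 data="Ir" -> buffer=??Ir????xm
Fragment 3: offset=0 data="so" -> buffer=soIr????xm
Fragment 4: offset=4 data="DuJL" -> buffer=soIrDuJLxm

Answer: soIrDuJLxm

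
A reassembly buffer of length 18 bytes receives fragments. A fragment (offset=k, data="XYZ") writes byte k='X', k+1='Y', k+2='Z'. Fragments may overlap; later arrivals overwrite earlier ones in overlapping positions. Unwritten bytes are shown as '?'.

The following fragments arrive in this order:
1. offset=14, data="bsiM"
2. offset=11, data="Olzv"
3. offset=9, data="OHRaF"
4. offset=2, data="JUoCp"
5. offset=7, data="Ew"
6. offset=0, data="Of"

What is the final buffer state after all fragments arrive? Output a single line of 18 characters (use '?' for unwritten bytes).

Fragment 1: offset=14 data="bsiM" -> buffer=??????????????bsiM
Fragment 2: offset=11 data="Olzv" -> buffer=???????????OlzvsiM
Fragment 3: offset=9 data="OHRaF" -> buffer=?????????OHRaFvsiM
Fragment 4: offset=2 data="JUoCp" -> buffer=??JUoCp??OHRaFvsiM
Fragment 5: offset=7 data="Ew" -> buffer=??JUoCpEwOHRaFvsiM
Fragment 6: offset=0 data="Of" -> buffer=OfJUoCpEwOHRaFvsiM

Answer: OfJUoCpEwOHRaFvsiM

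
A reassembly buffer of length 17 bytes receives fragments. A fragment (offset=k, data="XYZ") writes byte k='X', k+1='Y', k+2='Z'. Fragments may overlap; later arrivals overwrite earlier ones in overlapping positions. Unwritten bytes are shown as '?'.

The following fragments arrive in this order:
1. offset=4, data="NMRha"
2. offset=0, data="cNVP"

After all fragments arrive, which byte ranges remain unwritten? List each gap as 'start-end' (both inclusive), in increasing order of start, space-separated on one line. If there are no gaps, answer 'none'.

Answer: 9-16

Derivation:
Fragment 1: offset=4 len=5
Fragment 2: offset=0 len=4
Gaps: 9-16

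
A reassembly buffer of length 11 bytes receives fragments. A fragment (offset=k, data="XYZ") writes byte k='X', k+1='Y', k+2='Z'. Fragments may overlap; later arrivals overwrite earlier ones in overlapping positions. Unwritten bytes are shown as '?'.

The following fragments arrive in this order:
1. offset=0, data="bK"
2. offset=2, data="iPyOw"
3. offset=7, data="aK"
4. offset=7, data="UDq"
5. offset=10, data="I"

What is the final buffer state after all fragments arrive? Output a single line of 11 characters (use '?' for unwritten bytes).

Answer: bKiPyOwUDqI

Derivation:
Fragment 1: offset=0 data="bK" -> buffer=bK?????????
Fragment 2: offset=2 data="iPyOw" -> buffer=bKiPyOw????
Fragment 3: offset=7 data="aK" -> buffer=bKiPyOwaK??
Fragment 4: offset=7 data="UDq" -> buffer=bKiPyOwUDq?
Fragment 5: offset=10 data="I" -> buffer=bKiPyOwUDqI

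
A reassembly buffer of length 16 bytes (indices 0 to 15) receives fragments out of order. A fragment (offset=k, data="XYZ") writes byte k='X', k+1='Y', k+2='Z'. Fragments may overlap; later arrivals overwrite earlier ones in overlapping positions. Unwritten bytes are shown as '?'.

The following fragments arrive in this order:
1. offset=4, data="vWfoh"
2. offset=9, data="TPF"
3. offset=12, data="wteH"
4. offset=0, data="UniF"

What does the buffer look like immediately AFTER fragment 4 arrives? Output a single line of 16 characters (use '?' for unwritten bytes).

Answer: UniFvWfohTPFwteH

Derivation:
Fragment 1: offset=4 data="vWfoh" -> buffer=????vWfoh???????
Fragment 2: offset=9 data="TPF" -> buffer=????vWfohTPF????
Fragment 3: offset=12 data="wteH" -> buffer=????vWfohTPFwteH
Fragment 4: offset=0 data="UniF" -> buffer=UniFvWfohTPFwteH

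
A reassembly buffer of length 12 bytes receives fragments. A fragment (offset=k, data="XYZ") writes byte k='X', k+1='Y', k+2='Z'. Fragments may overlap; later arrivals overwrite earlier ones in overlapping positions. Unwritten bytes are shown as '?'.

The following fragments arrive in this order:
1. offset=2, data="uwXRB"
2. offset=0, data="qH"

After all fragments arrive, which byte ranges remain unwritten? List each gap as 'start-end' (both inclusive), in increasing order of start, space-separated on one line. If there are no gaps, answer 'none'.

Fragment 1: offset=2 len=5
Fragment 2: offset=0 len=2
Gaps: 7-11

Answer: 7-11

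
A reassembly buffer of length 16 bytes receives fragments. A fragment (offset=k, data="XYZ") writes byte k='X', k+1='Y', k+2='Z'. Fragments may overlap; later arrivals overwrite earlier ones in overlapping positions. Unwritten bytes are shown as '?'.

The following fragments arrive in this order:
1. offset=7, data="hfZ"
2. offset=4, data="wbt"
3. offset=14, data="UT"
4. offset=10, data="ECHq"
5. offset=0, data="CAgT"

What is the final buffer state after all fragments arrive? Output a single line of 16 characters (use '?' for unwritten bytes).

Fragment 1: offset=7 data="hfZ" -> buffer=???????hfZ??????
Fragment 2: offset=4 data="wbt" -> buffer=????wbthfZ??????
Fragment 3: offset=14 data="UT" -> buffer=????wbthfZ????UT
Fragment 4: offset=10 data="ECHq" -> buffer=????wbthfZECHqUT
Fragment 5: offset=0 data="CAgT" -> buffer=CAgTwbthfZECHqUT

Answer: CAgTwbthfZECHqUT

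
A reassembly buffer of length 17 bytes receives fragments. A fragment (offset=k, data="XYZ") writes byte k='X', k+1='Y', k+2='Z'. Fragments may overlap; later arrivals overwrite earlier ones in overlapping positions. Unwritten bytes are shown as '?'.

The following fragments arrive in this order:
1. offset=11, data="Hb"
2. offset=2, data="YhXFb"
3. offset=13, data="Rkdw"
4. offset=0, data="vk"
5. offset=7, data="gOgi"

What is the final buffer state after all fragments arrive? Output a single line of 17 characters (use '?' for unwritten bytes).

Fragment 1: offset=11 data="Hb" -> buffer=???????????Hb????
Fragment 2: offset=2 data="YhXFb" -> buffer=??YhXFb????Hb????
Fragment 3: offset=13 data="Rkdw" -> buffer=??YhXFb????HbRkdw
Fragment 4: offset=0 data="vk" -> buffer=vkYhXFb????HbRkdw
Fragment 5: offset=7 data="gOgi" -> buffer=vkYhXFbgOgiHbRkdw

Answer: vkYhXFbgOgiHbRkdw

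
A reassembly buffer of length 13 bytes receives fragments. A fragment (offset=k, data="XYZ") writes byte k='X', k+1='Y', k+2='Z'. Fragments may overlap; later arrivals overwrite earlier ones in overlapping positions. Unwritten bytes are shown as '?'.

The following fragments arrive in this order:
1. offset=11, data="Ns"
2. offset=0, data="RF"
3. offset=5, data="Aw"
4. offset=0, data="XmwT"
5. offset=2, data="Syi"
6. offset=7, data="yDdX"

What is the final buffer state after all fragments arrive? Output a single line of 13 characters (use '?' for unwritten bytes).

Answer: XmSyiAwyDdXNs

Derivation:
Fragment 1: offset=11 data="Ns" -> buffer=???????????Ns
Fragment 2: offset=0 data="RF" -> buffer=RF?????????Ns
Fragment 3: offset=5 data="Aw" -> buffer=RF???Aw????Ns
Fragment 4: offset=0 data="XmwT" -> buffer=XmwT?Aw????Ns
Fragment 5: offset=2 data="Syi" -> buffer=XmSyiAw????Ns
Fragment 6: offset=7 data="yDdX" -> buffer=XmSyiAwyDdXNs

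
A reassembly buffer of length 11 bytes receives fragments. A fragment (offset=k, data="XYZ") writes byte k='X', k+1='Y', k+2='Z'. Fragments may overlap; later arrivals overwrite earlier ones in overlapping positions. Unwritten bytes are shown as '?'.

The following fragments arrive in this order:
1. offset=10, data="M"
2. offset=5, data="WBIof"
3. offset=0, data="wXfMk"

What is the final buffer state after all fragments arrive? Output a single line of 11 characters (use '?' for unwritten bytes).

Answer: wXfMkWBIofM

Derivation:
Fragment 1: offset=10 data="M" -> buffer=??????????M
Fragment 2: offset=5 data="WBIof" -> buffer=?????WBIofM
Fragment 3: offset=0 data="wXfMk" -> buffer=wXfMkWBIofM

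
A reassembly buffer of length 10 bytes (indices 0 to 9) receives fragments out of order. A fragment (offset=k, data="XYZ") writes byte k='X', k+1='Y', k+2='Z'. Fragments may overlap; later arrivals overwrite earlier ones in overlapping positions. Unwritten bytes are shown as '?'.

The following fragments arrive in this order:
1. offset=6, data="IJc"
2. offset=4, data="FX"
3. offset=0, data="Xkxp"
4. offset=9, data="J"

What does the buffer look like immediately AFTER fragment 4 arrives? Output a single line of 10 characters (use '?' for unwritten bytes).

Fragment 1: offset=6 data="IJc" -> buffer=??????IJc?
Fragment 2: offset=4 data="FX" -> buffer=????FXIJc?
Fragment 3: offset=0 data="Xkxp" -> buffer=XkxpFXIJc?
Fragment 4: offset=9 data="J" -> buffer=XkxpFXIJcJ

Answer: XkxpFXIJcJ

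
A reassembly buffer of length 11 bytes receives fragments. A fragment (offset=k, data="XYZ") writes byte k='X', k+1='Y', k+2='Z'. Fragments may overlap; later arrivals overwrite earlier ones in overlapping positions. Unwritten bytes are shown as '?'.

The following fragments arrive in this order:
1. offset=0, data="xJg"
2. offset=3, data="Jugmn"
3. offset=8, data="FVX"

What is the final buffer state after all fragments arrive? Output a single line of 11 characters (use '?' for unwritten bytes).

Fragment 1: offset=0 data="xJg" -> buffer=xJg????????
Fragment 2: offset=3 data="Jugmn" -> buffer=xJgJugmn???
Fragment 3: offset=8 data="FVX" -> buffer=xJgJugmnFVX

Answer: xJgJugmnFVX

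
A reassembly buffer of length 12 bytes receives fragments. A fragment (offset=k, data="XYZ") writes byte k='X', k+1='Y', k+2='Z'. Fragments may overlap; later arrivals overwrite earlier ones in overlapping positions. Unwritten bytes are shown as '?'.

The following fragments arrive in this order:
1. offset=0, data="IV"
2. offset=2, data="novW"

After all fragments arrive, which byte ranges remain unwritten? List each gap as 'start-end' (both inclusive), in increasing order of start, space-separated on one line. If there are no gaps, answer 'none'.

Answer: 6-11

Derivation:
Fragment 1: offset=0 len=2
Fragment 2: offset=2 len=4
Gaps: 6-11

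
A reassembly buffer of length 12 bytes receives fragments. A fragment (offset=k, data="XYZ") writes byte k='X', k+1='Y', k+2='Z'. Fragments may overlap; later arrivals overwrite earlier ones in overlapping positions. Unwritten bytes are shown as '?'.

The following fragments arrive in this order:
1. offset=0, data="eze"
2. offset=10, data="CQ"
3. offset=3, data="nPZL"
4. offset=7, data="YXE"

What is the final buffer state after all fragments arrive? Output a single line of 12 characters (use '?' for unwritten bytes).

Answer: ezenPZLYXECQ

Derivation:
Fragment 1: offset=0 data="eze" -> buffer=eze?????????
Fragment 2: offset=10 data="CQ" -> buffer=eze???????CQ
Fragment 3: offset=3 data="nPZL" -> buffer=ezenPZL???CQ
Fragment 4: offset=7 data="YXE" -> buffer=ezenPZLYXECQ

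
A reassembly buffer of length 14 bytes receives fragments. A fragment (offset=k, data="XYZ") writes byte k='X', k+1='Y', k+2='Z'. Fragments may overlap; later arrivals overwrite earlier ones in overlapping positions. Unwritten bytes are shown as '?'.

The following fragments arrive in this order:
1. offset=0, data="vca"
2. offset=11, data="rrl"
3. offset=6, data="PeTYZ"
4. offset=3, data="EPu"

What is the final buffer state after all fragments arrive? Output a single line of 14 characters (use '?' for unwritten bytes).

Fragment 1: offset=0 data="vca" -> buffer=vca???????????
Fragment 2: offset=11 data="rrl" -> buffer=vca????????rrl
Fragment 3: offset=6 data="PeTYZ" -> buffer=vca???PeTYZrrl
Fragment 4: offset=3 data="EPu" -> buffer=vcaEPuPeTYZrrl

Answer: vcaEPuPeTYZrrl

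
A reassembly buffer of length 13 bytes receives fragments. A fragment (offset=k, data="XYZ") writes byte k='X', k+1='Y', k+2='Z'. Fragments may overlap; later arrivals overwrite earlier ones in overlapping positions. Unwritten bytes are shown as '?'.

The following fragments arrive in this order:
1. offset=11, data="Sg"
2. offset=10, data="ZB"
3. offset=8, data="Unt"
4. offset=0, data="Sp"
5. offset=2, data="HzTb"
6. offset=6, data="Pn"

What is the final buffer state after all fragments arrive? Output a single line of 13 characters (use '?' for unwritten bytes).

Answer: SpHzTbPnUntBg

Derivation:
Fragment 1: offset=11 data="Sg" -> buffer=???????????Sg
Fragment 2: offset=10 data="ZB" -> buffer=??????????ZBg
Fragment 3: offset=8 data="Unt" -> buffer=????????UntBg
Fragment 4: offset=0 data="Sp" -> buffer=Sp??????UntBg
Fragment 5: offset=2 data="HzTb" -> buffer=SpHzTb??UntBg
Fragment 6: offset=6 data="Pn" -> buffer=SpHzTbPnUntBg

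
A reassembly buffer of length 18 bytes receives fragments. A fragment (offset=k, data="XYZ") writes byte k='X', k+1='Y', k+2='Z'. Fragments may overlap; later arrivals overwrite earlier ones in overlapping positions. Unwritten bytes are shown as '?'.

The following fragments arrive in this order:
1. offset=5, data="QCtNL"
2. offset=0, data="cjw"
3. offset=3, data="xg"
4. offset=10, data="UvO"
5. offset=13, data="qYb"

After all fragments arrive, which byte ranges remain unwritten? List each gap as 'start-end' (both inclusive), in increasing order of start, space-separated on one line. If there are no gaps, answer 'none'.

Fragment 1: offset=5 len=5
Fragment 2: offset=0 len=3
Fragment 3: offset=3 len=2
Fragment 4: offset=10 len=3
Fragment 5: offset=13 len=3
Gaps: 16-17

Answer: 16-17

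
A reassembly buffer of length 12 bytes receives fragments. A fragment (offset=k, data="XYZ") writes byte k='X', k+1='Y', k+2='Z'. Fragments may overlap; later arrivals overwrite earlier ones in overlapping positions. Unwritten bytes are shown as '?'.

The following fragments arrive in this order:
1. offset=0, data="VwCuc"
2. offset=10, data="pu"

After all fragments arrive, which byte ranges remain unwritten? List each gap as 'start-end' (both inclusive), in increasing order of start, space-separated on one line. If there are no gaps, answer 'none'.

Fragment 1: offset=0 len=5
Fragment 2: offset=10 len=2
Gaps: 5-9

Answer: 5-9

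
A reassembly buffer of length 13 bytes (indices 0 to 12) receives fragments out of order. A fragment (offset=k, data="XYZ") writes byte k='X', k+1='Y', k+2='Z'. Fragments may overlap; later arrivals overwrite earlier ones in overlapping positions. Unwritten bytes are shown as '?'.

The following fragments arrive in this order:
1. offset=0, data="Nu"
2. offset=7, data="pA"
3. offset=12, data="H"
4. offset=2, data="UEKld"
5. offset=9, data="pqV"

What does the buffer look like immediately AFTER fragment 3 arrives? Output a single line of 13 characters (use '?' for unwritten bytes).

Answer: Nu?????pA???H

Derivation:
Fragment 1: offset=0 data="Nu" -> buffer=Nu???????????
Fragment 2: offset=7 data="pA" -> buffer=Nu?????pA????
Fragment 3: offset=12 data="H" -> buffer=Nu?????pA???H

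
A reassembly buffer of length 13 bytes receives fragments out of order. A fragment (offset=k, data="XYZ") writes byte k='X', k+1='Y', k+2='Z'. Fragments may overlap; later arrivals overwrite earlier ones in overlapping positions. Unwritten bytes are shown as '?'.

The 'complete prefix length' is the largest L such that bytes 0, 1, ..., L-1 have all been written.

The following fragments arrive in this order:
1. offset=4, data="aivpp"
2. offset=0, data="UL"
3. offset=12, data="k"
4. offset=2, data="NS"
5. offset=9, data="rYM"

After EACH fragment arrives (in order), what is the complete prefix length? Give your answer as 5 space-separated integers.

Fragment 1: offset=4 data="aivpp" -> buffer=????aivpp???? -> prefix_len=0
Fragment 2: offset=0 data="UL" -> buffer=UL??aivpp???? -> prefix_len=2
Fragment 3: offset=12 data="k" -> buffer=UL??aivpp???k -> prefix_len=2
Fragment 4: offset=2 data="NS" -> buffer=ULNSaivpp???k -> prefix_len=9
Fragment 5: offset=9 data="rYM" -> buffer=ULNSaivpprYMk -> prefix_len=13

Answer: 0 2 2 9 13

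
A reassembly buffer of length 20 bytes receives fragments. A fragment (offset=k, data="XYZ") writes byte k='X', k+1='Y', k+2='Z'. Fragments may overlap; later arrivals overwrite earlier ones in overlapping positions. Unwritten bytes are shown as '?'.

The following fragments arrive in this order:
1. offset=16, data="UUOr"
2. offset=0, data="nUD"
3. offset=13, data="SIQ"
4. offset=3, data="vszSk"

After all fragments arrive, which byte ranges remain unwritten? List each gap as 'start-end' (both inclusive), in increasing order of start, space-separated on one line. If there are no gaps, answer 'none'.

Fragment 1: offset=16 len=4
Fragment 2: offset=0 len=3
Fragment 3: offset=13 len=3
Fragment 4: offset=3 len=5
Gaps: 8-12

Answer: 8-12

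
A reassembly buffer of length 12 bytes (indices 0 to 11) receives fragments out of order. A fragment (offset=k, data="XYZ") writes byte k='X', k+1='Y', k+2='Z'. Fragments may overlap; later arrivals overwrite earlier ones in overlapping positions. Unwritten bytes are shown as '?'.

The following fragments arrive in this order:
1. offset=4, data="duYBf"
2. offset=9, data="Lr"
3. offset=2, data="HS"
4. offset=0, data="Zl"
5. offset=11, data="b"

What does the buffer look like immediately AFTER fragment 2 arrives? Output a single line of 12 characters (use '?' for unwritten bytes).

Fragment 1: offset=4 data="duYBf" -> buffer=????duYBf???
Fragment 2: offset=9 data="Lr" -> buffer=????duYBfLr?

Answer: ????duYBfLr?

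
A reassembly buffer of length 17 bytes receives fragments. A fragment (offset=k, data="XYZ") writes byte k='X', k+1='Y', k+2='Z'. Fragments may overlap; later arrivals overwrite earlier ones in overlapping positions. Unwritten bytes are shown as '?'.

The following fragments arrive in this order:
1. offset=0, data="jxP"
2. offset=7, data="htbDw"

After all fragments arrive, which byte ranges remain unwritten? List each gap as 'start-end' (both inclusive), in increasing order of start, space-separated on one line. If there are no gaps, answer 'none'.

Fragment 1: offset=0 len=3
Fragment 2: offset=7 len=5
Gaps: 3-6 12-16

Answer: 3-6 12-16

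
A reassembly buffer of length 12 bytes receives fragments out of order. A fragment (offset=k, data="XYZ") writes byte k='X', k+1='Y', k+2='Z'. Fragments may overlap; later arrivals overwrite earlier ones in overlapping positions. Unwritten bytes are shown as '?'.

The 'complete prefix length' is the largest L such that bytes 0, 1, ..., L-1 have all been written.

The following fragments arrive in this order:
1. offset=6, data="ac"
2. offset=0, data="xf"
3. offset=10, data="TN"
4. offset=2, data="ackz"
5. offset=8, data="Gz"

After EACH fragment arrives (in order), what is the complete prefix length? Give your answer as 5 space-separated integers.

Fragment 1: offset=6 data="ac" -> buffer=??????ac???? -> prefix_len=0
Fragment 2: offset=0 data="xf" -> buffer=xf????ac???? -> prefix_len=2
Fragment 3: offset=10 data="TN" -> buffer=xf????ac??TN -> prefix_len=2
Fragment 4: offset=2 data="ackz" -> buffer=xfackzac??TN -> prefix_len=8
Fragment 5: offset=8 data="Gz" -> buffer=xfackzacGzTN -> prefix_len=12

Answer: 0 2 2 8 12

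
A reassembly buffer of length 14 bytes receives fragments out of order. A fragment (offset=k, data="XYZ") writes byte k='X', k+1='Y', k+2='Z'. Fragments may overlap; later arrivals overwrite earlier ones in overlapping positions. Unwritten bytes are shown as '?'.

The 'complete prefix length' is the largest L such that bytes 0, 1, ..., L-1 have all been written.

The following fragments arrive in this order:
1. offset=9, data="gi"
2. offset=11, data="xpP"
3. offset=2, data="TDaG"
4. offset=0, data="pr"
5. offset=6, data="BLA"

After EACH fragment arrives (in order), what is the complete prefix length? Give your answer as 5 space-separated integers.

Answer: 0 0 0 6 14

Derivation:
Fragment 1: offset=9 data="gi" -> buffer=?????????gi??? -> prefix_len=0
Fragment 2: offset=11 data="xpP" -> buffer=?????????gixpP -> prefix_len=0
Fragment 3: offset=2 data="TDaG" -> buffer=??TDaG???gixpP -> prefix_len=0
Fragment 4: offset=0 data="pr" -> buffer=prTDaG???gixpP -> prefix_len=6
Fragment 5: offset=6 data="BLA" -> buffer=prTDaGBLAgixpP -> prefix_len=14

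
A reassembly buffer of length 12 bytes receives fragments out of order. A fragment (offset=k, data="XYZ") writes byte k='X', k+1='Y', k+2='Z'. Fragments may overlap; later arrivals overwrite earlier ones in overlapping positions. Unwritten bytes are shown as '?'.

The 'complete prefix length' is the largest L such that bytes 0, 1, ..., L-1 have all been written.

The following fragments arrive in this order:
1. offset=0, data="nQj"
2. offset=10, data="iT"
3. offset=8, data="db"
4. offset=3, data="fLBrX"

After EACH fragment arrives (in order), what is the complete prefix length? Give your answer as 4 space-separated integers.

Answer: 3 3 3 12

Derivation:
Fragment 1: offset=0 data="nQj" -> buffer=nQj????????? -> prefix_len=3
Fragment 2: offset=10 data="iT" -> buffer=nQj???????iT -> prefix_len=3
Fragment 3: offset=8 data="db" -> buffer=nQj?????dbiT -> prefix_len=3
Fragment 4: offset=3 data="fLBrX" -> buffer=nQjfLBrXdbiT -> prefix_len=12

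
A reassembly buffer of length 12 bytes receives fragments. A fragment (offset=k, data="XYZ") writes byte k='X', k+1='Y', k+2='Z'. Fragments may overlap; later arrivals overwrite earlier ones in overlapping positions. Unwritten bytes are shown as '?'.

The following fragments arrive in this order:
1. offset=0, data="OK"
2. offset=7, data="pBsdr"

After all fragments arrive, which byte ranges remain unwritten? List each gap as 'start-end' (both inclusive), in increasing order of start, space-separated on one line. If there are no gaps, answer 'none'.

Fragment 1: offset=0 len=2
Fragment 2: offset=7 len=5
Gaps: 2-6

Answer: 2-6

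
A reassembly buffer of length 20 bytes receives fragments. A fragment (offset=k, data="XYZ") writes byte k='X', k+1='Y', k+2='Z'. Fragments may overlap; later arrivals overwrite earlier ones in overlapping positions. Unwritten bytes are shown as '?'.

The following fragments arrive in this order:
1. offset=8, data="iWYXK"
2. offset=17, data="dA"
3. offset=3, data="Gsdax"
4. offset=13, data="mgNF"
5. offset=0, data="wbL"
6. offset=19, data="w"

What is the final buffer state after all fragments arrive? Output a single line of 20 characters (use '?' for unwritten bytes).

Answer: wbLGsdaxiWYXKmgNFdAw

Derivation:
Fragment 1: offset=8 data="iWYXK" -> buffer=????????iWYXK???????
Fragment 2: offset=17 data="dA" -> buffer=????????iWYXK????dA?
Fragment 3: offset=3 data="Gsdax" -> buffer=???GsdaxiWYXK????dA?
Fragment 4: offset=13 data="mgNF" -> buffer=???GsdaxiWYXKmgNFdA?
Fragment 5: offset=0 data="wbL" -> buffer=wbLGsdaxiWYXKmgNFdA?
Fragment 6: offset=19 data="w" -> buffer=wbLGsdaxiWYXKmgNFdAw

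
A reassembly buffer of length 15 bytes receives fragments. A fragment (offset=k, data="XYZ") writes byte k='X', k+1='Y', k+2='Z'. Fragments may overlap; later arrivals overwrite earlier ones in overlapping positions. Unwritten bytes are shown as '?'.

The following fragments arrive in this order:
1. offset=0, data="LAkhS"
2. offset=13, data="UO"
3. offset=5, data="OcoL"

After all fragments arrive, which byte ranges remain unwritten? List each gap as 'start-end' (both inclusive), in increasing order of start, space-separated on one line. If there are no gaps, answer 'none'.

Answer: 9-12

Derivation:
Fragment 1: offset=0 len=5
Fragment 2: offset=13 len=2
Fragment 3: offset=5 len=4
Gaps: 9-12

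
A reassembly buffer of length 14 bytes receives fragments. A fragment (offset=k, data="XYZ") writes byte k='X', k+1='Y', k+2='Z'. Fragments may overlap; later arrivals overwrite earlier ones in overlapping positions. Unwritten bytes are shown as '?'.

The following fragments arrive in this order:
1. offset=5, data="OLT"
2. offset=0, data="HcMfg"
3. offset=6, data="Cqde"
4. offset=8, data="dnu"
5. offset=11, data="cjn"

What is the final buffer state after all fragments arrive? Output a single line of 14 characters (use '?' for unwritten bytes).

Answer: HcMfgOCqdnucjn

Derivation:
Fragment 1: offset=5 data="OLT" -> buffer=?????OLT??????
Fragment 2: offset=0 data="HcMfg" -> buffer=HcMfgOLT??????
Fragment 3: offset=6 data="Cqde" -> buffer=HcMfgOCqde????
Fragment 4: offset=8 data="dnu" -> buffer=HcMfgOCqdnu???
Fragment 5: offset=11 data="cjn" -> buffer=HcMfgOCqdnucjn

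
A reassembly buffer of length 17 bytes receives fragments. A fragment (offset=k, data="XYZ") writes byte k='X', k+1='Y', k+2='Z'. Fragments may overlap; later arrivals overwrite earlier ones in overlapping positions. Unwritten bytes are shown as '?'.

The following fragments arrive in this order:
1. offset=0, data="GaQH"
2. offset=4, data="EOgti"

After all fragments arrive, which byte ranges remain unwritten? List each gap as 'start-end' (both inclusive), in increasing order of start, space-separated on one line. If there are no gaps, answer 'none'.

Answer: 9-16

Derivation:
Fragment 1: offset=0 len=4
Fragment 2: offset=4 len=5
Gaps: 9-16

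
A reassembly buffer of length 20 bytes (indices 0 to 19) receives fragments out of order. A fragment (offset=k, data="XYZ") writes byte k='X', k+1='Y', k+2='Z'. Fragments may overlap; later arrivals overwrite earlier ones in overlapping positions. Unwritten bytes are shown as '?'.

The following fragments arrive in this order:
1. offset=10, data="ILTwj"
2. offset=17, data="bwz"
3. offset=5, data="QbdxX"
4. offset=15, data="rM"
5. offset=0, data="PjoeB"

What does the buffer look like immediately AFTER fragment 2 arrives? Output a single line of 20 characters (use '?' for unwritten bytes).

Fragment 1: offset=10 data="ILTwj" -> buffer=??????????ILTwj?????
Fragment 2: offset=17 data="bwz" -> buffer=??????????ILTwj??bwz

Answer: ??????????ILTwj??bwz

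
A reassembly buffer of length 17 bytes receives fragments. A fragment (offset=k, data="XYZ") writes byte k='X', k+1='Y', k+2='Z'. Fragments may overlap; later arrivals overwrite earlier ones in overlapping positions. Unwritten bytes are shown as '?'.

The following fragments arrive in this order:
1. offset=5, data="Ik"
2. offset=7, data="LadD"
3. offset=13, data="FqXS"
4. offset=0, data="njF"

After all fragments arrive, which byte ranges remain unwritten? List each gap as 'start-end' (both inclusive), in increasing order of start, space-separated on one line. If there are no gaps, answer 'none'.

Fragment 1: offset=5 len=2
Fragment 2: offset=7 len=4
Fragment 3: offset=13 len=4
Fragment 4: offset=0 len=3
Gaps: 3-4 11-12

Answer: 3-4 11-12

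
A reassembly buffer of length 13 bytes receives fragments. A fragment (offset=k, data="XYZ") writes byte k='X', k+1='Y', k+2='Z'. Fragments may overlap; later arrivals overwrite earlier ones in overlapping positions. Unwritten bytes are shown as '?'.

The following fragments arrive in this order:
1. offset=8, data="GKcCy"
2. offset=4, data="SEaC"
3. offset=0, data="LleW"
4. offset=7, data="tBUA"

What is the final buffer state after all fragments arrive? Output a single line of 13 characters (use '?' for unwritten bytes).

Fragment 1: offset=8 data="GKcCy" -> buffer=????????GKcCy
Fragment 2: offset=4 data="SEaC" -> buffer=????SEaCGKcCy
Fragment 3: offset=0 data="LleW" -> buffer=LleWSEaCGKcCy
Fragment 4: offset=7 data="tBUA" -> buffer=LleWSEatBUACy

Answer: LleWSEatBUACy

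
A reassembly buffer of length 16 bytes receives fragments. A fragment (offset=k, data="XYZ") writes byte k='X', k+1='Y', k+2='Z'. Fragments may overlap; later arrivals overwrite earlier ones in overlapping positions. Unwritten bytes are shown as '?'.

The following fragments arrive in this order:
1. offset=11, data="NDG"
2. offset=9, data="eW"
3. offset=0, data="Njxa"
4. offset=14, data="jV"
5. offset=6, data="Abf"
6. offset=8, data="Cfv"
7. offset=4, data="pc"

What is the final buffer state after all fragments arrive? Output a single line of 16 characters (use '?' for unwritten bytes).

Fragment 1: offset=11 data="NDG" -> buffer=???????????NDG??
Fragment 2: offset=9 data="eW" -> buffer=?????????eWNDG??
Fragment 3: offset=0 data="Njxa" -> buffer=Njxa?????eWNDG??
Fragment 4: offset=14 data="jV" -> buffer=Njxa?????eWNDGjV
Fragment 5: offset=6 data="Abf" -> buffer=Njxa??AbfeWNDGjV
Fragment 6: offset=8 data="Cfv" -> buffer=Njxa??AbCfvNDGjV
Fragment 7: offset=4 data="pc" -> buffer=NjxapcAbCfvNDGjV

Answer: NjxapcAbCfvNDGjV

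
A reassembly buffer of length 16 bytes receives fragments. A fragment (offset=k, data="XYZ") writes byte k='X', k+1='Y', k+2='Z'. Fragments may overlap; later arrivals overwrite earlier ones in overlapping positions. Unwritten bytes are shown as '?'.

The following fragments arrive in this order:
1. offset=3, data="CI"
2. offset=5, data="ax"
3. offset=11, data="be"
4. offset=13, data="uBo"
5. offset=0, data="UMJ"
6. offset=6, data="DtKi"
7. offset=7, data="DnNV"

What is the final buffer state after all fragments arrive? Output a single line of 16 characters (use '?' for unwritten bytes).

Answer: UMJCIaDDnNVbeuBo

Derivation:
Fragment 1: offset=3 data="CI" -> buffer=???CI???????????
Fragment 2: offset=5 data="ax" -> buffer=???CIax?????????
Fragment 3: offset=11 data="be" -> buffer=???CIax????be???
Fragment 4: offset=13 data="uBo" -> buffer=???CIax????beuBo
Fragment 5: offset=0 data="UMJ" -> buffer=UMJCIax????beuBo
Fragment 6: offset=6 data="DtKi" -> buffer=UMJCIaDtKi?beuBo
Fragment 7: offset=7 data="DnNV" -> buffer=UMJCIaDDnNVbeuBo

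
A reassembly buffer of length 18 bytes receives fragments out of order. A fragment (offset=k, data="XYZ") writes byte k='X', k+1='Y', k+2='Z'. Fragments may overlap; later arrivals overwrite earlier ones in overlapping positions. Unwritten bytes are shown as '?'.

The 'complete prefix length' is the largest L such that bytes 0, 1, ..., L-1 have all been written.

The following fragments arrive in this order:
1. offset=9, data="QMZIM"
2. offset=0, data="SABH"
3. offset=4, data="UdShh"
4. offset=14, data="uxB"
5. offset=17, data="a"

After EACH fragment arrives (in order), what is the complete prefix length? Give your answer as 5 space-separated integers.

Fragment 1: offset=9 data="QMZIM" -> buffer=?????????QMZIM???? -> prefix_len=0
Fragment 2: offset=0 data="SABH" -> buffer=SABH?????QMZIM???? -> prefix_len=4
Fragment 3: offset=4 data="UdShh" -> buffer=SABHUdShhQMZIM???? -> prefix_len=14
Fragment 4: offset=14 data="uxB" -> buffer=SABHUdShhQMZIMuxB? -> prefix_len=17
Fragment 5: offset=17 data="a" -> buffer=SABHUdShhQMZIMuxBa -> prefix_len=18

Answer: 0 4 14 17 18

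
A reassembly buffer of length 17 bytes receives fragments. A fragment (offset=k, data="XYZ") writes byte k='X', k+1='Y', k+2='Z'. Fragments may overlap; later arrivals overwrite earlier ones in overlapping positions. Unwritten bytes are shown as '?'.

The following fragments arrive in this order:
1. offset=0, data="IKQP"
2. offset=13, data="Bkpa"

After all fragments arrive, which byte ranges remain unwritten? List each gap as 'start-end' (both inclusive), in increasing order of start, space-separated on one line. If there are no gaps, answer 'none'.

Fragment 1: offset=0 len=4
Fragment 2: offset=13 len=4
Gaps: 4-12

Answer: 4-12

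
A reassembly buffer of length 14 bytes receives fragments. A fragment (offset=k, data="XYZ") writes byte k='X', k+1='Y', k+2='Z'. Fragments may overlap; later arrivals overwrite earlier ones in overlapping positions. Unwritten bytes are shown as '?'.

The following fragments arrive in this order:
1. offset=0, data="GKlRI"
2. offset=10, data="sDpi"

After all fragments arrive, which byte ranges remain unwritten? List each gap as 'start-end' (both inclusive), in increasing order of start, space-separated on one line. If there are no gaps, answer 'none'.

Fragment 1: offset=0 len=5
Fragment 2: offset=10 len=4
Gaps: 5-9

Answer: 5-9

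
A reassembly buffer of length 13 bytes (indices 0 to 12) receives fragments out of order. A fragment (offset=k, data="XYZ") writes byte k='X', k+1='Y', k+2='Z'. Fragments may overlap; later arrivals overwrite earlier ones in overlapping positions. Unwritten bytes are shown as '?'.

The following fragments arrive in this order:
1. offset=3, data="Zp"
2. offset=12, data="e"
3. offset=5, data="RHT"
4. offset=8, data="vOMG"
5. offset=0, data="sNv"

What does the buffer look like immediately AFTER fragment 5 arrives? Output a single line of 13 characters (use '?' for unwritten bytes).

Answer: sNvZpRHTvOMGe

Derivation:
Fragment 1: offset=3 data="Zp" -> buffer=???Zp????????
Fragment 2: offset=12 data="e" -> buffer=???Zp???????e
Fragment 3: offset=5 data="RHT" -> buffer=???ZpRHT????e
Fragment 4: offset=8 data="vOMG" -> buffer=???ZpRHTvOMGe
Fragment 5: offset=0 data="sNv" -> buffer=sNvZpRHTvOMGe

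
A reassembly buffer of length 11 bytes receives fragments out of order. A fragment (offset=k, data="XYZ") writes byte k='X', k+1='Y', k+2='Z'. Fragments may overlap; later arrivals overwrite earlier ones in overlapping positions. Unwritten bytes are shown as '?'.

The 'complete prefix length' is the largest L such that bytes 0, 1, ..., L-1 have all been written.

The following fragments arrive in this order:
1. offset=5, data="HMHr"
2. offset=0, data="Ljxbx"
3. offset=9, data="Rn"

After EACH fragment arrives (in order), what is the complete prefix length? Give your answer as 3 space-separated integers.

Answer: 0 9 11

Derivation:
Fragment 1: offset=5 data="HMHr" -> buffer=?????HMHr?? -> prefix_len=0
Fragment 2: offset=0 data="Ljxbx" -> buffer=LjxbxHMHr?? -> prefix_len=9
Fragment 3: offset=9 data="Rn" -> buffer=LjxbxHMHrRn -> prefix_len=11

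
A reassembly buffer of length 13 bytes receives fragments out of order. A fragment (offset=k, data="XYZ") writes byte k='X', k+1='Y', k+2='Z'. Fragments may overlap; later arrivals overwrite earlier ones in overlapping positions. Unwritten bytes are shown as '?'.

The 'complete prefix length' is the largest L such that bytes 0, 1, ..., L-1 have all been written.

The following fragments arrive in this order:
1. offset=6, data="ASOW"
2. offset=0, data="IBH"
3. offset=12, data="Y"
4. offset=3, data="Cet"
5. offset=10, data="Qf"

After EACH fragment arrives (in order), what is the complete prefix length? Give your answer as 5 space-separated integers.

Answer: 0 3 3 10 13

Derivation:
Fragment 1: offset=6 data="ASOW" -> buffer=??????ASOW??? -> prefix_len=0
Fragment 2: offset=0 data="IBH" -> buffer=IBH???ASOW??? -> prefix_len=3
Fragment 3: offset=12 data="Y" -> buffer=IBH???ASOW??Y -> prefix_len=3
Fragment 4: offset=3 data="Cet" -> buffer=IBHCetASOW??Y -> prefix_len=10
Fragment 5: offset=10 data="Qf" -> buffer=IBHCetASOWQfY -> prefix_len=13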